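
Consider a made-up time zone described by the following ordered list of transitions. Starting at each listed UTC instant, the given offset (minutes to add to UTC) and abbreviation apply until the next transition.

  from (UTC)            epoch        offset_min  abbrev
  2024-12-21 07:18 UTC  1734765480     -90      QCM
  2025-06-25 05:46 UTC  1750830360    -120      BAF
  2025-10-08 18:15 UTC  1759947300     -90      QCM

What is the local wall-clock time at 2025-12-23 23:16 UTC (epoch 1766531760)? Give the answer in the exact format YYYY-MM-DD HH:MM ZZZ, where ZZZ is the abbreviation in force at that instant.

Query: 2025-12-23 23:16 UTC
Rule 3/3 (QCM, -01:30): 2025-10-08 18:15 UTC ≤ query < +∞
23·60 + 16 - 90 = 1306 min
1306 = 0·1440 + 1306; 1306 = 21·60 + 46 → 21:46, same day
→ 2025-12-23 21:46 QCM

2025-12-23 21:46 QCM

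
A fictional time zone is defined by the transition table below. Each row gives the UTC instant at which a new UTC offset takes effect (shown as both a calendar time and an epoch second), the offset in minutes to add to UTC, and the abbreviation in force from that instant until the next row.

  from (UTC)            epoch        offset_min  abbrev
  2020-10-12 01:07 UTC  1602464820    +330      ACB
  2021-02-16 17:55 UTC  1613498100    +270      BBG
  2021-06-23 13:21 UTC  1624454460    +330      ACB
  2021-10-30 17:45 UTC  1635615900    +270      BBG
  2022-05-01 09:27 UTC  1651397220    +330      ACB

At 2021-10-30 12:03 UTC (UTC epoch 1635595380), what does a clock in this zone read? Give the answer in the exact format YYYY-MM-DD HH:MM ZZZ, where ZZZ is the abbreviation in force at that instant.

2021-10-30 17:33 ACB

Query: 2021-10-30 12:03 UTC
Rule 3/5 (ACB, +05:30): 2021-06-23 13:21 UTC ≤ query < 2021-10-30 17:45 UTC
12·60 + 3 + 330 = 1053 min
1053 = 0·1440 + 1053; 1053 = 17·60 + 33 → 17:33, same day
→ 2021-10-30 17:33 ACB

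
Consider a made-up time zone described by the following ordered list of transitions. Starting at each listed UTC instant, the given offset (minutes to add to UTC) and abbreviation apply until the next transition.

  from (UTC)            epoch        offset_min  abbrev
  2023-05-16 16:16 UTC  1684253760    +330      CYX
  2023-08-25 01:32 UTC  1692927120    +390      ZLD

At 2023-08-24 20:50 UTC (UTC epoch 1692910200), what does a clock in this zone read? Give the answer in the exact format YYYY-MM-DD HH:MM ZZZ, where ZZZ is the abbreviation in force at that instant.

Query: 2023-08-24 20:50 UTC
Rule 1/2 (CYX, +05:30): 2023-05-16 16:16 UTC ≤ query < 2023-08-25 01:32 UTC
20·60 + 50 + 330 = 1580 min
1580 = 1·1440 + 140; 140 = 2·60 + 20 → 02:20, 2023-08-24 + 1 day = 2023-08-25
→ 2023-08-25 02:20 CYX

2023-08-25 02:20 CYX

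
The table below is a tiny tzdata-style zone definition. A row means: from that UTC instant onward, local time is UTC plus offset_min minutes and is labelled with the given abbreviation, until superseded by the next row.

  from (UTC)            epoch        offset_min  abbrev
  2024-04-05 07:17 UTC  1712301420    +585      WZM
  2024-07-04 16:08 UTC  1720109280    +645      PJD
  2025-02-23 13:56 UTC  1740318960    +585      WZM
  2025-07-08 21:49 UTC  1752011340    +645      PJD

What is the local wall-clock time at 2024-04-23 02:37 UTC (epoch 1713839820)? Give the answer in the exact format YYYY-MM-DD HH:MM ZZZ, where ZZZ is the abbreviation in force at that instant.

Query: 2024-04-23 02:37 UTC
Rule 1/4 (WZM, +09:45): 2024-04-05 07:17 UTC ≤ query < 2024-07-04 16:08 UTC
2·60 + 37 + 585 = 742 min
742 = 0·1440 + 742; 742 = 12·60 + 22 → 12:22, same day
→ 2024-04-23 12:22 WZM

2024-04-23 12:22 WZM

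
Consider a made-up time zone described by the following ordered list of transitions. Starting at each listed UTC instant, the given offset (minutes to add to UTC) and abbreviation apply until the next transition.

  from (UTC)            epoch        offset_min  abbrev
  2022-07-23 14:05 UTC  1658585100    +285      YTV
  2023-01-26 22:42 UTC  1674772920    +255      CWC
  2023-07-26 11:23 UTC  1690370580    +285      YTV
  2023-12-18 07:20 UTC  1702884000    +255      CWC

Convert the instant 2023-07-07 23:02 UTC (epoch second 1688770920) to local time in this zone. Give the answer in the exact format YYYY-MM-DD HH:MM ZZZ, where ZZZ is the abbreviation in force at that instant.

Query: 2023-07-07 23:02 UTC
Rule 2/4 (CWC, +04:15): 2023-01-26 22:42 UTC ≤ query < 2023-07-26 11:23 UTC
23·60 + 2 + 255 = 1637 min
1637 = 1·1440 + 197; 197 = 3·60 + 17 → 03:17, 2023-07-07 + 1 day = 2023-07-08
→ 2023-07-08 03:17 CWC

2023-07-08 03:17 CWC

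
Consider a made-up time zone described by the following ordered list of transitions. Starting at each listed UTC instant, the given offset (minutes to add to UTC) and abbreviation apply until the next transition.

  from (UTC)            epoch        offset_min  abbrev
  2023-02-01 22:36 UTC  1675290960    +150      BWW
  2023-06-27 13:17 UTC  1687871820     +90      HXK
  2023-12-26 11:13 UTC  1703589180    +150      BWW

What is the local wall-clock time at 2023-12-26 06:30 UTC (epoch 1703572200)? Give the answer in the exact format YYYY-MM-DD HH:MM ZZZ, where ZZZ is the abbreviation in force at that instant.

Query: 2023-12-26 06:30 UTC
Rule 2/3 (HXK, +01:30): 2023-06-27 13:17 UTC ≤ query < 2023-12-26 11:13 UTC
6·60 + 30 + 90 = 480 min
480 = 0·1440 + 480; 480 = 8·60 + 0 → 08:00, same day
→ 2023-12-26 08:00 HXK

2023-12-26 08:00 HXK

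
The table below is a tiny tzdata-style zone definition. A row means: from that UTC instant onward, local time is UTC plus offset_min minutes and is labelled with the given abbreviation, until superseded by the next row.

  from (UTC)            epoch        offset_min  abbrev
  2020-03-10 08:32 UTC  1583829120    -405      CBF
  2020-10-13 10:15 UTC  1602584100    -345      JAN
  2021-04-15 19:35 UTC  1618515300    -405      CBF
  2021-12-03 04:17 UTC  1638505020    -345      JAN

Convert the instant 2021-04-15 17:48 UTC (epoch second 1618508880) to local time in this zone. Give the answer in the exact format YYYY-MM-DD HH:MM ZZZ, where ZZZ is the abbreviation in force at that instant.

2021-04-15 12:03 JAN

Query: 2021-04-15 17:48 UTC
Rule 2/4 (JAN, -05:45): 2020-10-13 10:15 UTC ≤ query < 2021-04-15 19:35 UTC
17·60 + 48 - 345 = 723 min
723 = 0·1440 + 723; 723 = 12·60 + 3 → 12:03, same day
→ 2021-04-15 12:03 JAN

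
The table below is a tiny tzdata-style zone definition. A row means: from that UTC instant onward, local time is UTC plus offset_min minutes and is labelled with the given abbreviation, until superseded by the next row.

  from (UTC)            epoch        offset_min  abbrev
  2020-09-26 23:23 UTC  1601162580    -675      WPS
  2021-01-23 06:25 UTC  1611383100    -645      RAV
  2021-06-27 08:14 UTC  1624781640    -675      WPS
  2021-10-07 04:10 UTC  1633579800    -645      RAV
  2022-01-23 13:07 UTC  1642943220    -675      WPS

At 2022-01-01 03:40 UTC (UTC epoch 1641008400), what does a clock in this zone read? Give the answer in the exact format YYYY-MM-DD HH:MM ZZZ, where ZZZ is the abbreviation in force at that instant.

Query: 2022-01-01 03:40 UTC
Rule 4/5 (RAV, -10:45): 2021-10-07 04:10 UTC ≤ query < 2022-01-23 13:07 UTC
3·60 + 40 - 645 = -425 min
-425 = -1·1440 + 1015; 1015 = 16·60 + 55 → 16:55, 2022-01-01 - 1 day = 2021-12-31
→ 2021-12-31 16:55 RAV

2021-12-31 16:55 RAV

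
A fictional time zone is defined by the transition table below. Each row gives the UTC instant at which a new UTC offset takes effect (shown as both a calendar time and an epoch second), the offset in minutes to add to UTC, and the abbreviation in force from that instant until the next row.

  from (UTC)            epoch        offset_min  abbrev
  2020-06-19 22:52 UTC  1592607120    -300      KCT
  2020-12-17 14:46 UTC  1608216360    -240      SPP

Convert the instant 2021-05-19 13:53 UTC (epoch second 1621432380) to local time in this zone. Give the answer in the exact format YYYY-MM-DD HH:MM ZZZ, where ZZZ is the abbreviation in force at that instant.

2021-05-19 09:53 SPP

Query: 2021-05-19 13:53 UTC
Rule 2/2 (SPP, -04:00): 2020-12-17 14:46 UTC ≤ query < +∞
13·60 + 53 - 240 = 593 min
593 = 0·1440 + 593; 593 = 9·60 + 53 → 09:53, same day
→ 2021-05-19 09:53 SPP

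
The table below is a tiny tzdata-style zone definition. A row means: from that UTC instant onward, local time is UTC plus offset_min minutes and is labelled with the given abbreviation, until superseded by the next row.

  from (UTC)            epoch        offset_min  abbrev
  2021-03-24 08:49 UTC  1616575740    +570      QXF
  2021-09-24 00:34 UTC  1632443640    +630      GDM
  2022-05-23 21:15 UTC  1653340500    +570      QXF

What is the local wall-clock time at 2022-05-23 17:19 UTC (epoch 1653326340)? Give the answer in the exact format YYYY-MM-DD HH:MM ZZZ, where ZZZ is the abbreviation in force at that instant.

2022-05-24 03:49 GDM

Query: 2022-05-23 17:19 UTC
Rule 2/3 (GDM, +10:30): 2021-09-24 00:34 UTC ≤ query < 2022-05-23 21:15 UTC
17·60 + 19 + 630 = 1669 min
1669 = 1·1440 + 229; 229 = 3·60 + 49 → 03:49, 2022-05-23 + 1 day = 2022-05-24
→ 2022-05-24 03:49 GDM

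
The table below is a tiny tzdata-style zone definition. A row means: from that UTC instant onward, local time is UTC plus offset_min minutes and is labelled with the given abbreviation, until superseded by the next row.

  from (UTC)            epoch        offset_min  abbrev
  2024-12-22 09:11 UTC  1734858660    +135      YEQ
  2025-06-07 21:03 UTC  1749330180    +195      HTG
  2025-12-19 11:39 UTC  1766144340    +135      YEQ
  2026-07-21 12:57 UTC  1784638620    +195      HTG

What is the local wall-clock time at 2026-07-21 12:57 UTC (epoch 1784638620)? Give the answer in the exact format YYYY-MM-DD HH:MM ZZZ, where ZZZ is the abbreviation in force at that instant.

2026-07-21 16:12 HTG

Query: 2026-07-21 12:57 UTC
Rule 4/4 (HTG, +03:15): 2026-07-21 12:57 UTC ≤ query < +∞
12·60 + 57 + 195 = 972 min
972 = 0·1440 + 972; 972 = 16·60 + 12 → 16:12, same day
→ 2026-07-21 16:12 HTG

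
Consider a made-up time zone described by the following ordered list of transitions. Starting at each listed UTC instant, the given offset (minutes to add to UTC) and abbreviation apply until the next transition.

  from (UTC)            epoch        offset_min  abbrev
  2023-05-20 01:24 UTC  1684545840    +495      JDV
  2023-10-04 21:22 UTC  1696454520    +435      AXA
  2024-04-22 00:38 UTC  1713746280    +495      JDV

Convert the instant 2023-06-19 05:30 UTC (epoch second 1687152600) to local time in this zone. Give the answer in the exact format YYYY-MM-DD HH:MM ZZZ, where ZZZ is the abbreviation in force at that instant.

Query: 2023-06-19 05:30 UTC
Rule 1/3 (JDV, +08:15): 2023-05-20 01:24 UTC ≤ query < 2023-10-04 21:22 UTC
5·60 + 30 + 495 = 825 min
825 = 0·1440 + 825; 825 = 13·60 + 45 → 13:45, same day
→ 2023-06-19 13:45 JDV

2023-06-19 13:45 JDV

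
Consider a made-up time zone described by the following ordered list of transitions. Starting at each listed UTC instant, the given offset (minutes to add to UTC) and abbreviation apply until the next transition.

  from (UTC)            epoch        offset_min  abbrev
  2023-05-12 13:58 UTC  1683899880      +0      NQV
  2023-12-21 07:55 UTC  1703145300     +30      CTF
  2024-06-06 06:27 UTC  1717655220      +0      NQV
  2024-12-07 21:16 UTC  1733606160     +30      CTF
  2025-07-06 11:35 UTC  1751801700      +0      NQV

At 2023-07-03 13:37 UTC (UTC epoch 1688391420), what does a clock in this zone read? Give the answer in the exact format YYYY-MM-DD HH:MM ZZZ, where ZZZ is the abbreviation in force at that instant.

Query: 2023-07-03 13:37 UTC
Rule 1/5 (NQV, +00:00): 2023-05-12 13:58 UTC ≤ query < 2023-12-21 07:55 UTC
13·60 + 37 + 0 = 817 min
817 = 0·1440 + 817; 817 = 13·60 + 37 → 13:37, same day
→ 2023-07-03 13:37 NQV

2023-07-03 13:37 NQV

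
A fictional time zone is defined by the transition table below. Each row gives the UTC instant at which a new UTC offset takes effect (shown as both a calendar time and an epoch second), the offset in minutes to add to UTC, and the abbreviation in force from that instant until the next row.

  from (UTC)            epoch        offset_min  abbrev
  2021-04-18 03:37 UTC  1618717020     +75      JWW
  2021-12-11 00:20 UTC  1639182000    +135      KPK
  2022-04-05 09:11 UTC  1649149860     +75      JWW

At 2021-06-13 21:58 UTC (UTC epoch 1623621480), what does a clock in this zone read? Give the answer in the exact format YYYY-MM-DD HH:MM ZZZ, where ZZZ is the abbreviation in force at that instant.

Query: 2021-06-13 21:58 UTC
Rule 1/3 (JWW, +01:15): 2021-04-18 03:37 UTC ≤ query < 2021-12-11 00:20 UTC
21·60 + 58 + 75 = 1393 min
1393 = 0·1440 + 1393; 1393 = 23·60 + 13 → 23:13, same day
→ 2021-06-13 23:13 JWW

2021-06-13 23:13 JWW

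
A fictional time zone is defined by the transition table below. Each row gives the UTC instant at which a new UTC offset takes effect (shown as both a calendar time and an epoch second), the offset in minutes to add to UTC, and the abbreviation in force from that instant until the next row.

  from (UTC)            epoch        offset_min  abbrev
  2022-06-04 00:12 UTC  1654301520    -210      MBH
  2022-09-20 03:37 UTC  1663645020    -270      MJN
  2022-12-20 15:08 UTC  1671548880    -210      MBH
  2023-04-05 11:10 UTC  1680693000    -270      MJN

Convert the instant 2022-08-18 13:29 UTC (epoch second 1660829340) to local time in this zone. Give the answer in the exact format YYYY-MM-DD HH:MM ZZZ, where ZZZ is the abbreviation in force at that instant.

2022-08-18 09:59 MBH

Query: 2022-08-18 13:29 UTC
Rule 1/4 (MBH, -03:30): 2022-06-04 00:12 UTC ≤ query < 2022-09-20 03:37 UTC
13·60 + 29 - 210 = 599 min
599 = 0·1440 + 599; 599 = 9·60 + 59 → 09:59, same day
→ 2022-08-18 09:59 MBH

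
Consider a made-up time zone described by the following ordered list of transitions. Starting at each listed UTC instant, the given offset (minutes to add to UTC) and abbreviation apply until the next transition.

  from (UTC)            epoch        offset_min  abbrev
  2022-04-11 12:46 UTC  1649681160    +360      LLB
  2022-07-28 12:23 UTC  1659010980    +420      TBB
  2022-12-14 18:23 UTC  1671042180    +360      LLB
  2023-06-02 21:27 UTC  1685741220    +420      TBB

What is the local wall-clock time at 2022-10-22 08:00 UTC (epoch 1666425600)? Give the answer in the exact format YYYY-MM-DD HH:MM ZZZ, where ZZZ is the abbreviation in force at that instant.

Query: 2022-10-22 08:00 UTC
Rule 2/4 (TBB, +07:00): 2022-07-28 12:23 UTC ≤ query < 2022-12-14 18:23 UTC
8·60 + 0 + 420 = 900 min
900 = 0·1440 + 900; 900 = 15·60 + 0 → 15:00, same day
→ 2022-10-22 15:00 TBB

2022-10-22 15:00 TBB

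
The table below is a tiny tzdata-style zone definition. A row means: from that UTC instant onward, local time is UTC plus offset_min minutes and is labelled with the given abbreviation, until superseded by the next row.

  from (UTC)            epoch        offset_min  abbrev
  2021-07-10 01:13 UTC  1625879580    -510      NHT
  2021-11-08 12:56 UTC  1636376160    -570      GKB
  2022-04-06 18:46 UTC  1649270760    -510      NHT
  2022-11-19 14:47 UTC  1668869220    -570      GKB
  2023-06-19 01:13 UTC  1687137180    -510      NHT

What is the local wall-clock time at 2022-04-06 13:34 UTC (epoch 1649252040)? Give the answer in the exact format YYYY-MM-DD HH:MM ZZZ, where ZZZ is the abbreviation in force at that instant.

2022-04-06 04:04 GKB

Query: 2022-04-06 13:34 UTC
Rule 2/5 (GKB, -09:30): 2021-11-08 12:56 UTC ≤ query < 2022-04-06 18:46 UTC
13·60 + 34 - 570 = 244 min
244 = 0·1440 + 244; 244 = 4·60 + 4 → 04:04, same day
→ 2022-04-06 04:04 GKB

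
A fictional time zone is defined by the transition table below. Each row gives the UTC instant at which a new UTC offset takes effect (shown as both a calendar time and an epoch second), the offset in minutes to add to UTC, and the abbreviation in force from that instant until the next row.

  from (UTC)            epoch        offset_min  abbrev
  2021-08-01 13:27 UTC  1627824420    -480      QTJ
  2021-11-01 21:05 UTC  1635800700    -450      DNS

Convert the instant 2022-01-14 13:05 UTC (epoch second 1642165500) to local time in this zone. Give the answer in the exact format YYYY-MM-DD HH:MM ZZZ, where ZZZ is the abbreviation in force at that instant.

Query: 2022-01-14 13:05 UTC
Rule 2/2 (DNS, -07:30): 2021-11-01 21:05 UTC ≤ query < +∞
13·60 + 5 - 450 = 335 min
335 = 0·1440 + 335; 335 = 5·60 + 35 → 05:35, same day
→ 2022-01-14 05:35 DNS

2022-01-14 05:35 DNS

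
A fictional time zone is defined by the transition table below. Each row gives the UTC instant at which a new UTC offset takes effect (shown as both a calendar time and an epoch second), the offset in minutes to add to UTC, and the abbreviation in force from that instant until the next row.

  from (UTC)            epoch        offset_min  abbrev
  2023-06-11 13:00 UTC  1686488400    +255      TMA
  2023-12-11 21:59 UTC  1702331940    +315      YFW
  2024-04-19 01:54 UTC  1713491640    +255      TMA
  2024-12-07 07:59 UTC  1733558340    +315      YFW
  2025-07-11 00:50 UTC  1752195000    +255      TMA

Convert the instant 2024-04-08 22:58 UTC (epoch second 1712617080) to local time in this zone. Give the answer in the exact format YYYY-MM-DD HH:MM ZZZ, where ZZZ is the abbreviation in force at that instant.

Query: 2024-04-08 22:58 UTC
Rule 2/5 (YFW, +05:15): 2023-12-11 21:59 UTC ≤ query < 2024-04-19 01:54 UTC
22·60 + 58 + 315 = 1693 min
1693 = 1·1440 + 253; 253 = 4·60 + 13 → 04:13, 2024-04-08 + 1 day = 2024-04-09
→ 2024-04-09 04:13 YFW

2024-04-09 04:13 YFW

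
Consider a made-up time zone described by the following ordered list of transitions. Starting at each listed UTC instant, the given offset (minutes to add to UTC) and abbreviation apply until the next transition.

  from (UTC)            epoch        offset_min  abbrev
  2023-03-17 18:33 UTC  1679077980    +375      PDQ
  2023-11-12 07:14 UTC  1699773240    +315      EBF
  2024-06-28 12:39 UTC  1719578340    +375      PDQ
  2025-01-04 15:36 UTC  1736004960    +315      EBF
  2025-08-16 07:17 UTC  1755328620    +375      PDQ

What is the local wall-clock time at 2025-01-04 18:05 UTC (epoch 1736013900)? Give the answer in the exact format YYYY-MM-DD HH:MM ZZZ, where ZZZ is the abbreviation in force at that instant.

Query: 2025-01-04 18:05 UTC
Rule 4/5 (EBF, +05:15): 2025-01-04 15:36 UTC ≤ query < 2025-08-16 07:17 UTC
18·60 + 5 + 315 = 1400 min
1400 = 0·1440 + 1400; 1400 = 23·60 + 20 → 23:20, same day
→ 2025-01-04 23:20 EBF

2025-01-04 23:20 EBF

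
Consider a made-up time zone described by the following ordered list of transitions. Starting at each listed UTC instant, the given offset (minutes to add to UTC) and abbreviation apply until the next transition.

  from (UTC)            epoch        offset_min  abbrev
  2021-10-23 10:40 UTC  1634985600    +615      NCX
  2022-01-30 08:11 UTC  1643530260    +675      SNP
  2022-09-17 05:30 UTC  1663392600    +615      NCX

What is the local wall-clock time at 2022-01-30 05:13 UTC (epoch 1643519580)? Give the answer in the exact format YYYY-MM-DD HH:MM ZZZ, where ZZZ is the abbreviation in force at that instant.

Query: 2022-01-30 05:13 UTC
Rule 1/3 (NCX, +10:15): 2021-10-23 10:40 UTC ≤ query < 2022-01-30 08:11 UTC
5·60 + 13 + 615 = 928 min
928 = 0·1440 + 928; 928 = 15·60 + 28 → 15:28, same day
→ 2022-01-30 15:28 NCX

2022-01-30 15:28 NCX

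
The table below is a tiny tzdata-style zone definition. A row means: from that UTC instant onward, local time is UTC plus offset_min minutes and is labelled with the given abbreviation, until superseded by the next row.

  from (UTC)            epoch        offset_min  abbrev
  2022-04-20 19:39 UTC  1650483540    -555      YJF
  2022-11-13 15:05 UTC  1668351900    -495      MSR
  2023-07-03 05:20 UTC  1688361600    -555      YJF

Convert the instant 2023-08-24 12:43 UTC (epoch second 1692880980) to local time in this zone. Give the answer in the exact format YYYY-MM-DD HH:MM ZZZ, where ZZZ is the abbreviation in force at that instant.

Query: 2023-08-24 12:43 UTC
Rule 3/3 (YJF, -09:15): 2023-07-03 05:20 UTC ≤ query < +∞
12·60 + 43 - 555 = 208 min
208 = 0·1440 + 208; 208 = 3·60 + 28 → 03:28, same day
→ 2023-08-24 03:28 YJF

2023-08-24 03:28 YJF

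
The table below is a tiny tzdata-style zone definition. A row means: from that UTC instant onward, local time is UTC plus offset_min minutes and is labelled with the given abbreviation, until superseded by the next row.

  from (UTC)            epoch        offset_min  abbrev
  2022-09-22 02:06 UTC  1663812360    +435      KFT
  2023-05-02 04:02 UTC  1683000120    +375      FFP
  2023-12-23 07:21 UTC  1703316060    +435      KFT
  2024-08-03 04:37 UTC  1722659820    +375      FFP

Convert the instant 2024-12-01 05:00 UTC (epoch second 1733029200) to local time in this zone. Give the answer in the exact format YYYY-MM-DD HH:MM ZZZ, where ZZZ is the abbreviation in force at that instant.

2024-12-01 11:15 FFP

Query: 2024-12-01 05:00 UTC
Rule 4/4 (FFP, +06:15): 2024-08-03 04:37 UTC ≤ query < +∞
5·60 + 0 + 375 = 675 min
675 = 0·1440 + 675; 675 = 11·60 + 15 → 11:15, same day
→ 2024-12-01 11:15 FFP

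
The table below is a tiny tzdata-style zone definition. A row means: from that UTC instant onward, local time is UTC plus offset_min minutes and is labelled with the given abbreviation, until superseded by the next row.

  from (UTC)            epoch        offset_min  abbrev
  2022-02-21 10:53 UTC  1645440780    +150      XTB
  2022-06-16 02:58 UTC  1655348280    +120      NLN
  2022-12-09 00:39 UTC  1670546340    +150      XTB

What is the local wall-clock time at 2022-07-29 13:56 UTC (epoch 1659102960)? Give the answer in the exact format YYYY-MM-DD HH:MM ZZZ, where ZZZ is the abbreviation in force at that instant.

2022-07-29 15:56 NLN

Query: 2022-07-29 13:56 UTC
Rule 2/3 (NLN, +02:00): 2022-06-16 02:58 UTC ≤ query < 2022-12-09 00:39 UTC
13·60 + 56 + 120 = 956 min
956 = 0·1440 + 956; 956 = 15·60 + 56 → 15:56, same day
→ 2022-07-29 15:56 NLN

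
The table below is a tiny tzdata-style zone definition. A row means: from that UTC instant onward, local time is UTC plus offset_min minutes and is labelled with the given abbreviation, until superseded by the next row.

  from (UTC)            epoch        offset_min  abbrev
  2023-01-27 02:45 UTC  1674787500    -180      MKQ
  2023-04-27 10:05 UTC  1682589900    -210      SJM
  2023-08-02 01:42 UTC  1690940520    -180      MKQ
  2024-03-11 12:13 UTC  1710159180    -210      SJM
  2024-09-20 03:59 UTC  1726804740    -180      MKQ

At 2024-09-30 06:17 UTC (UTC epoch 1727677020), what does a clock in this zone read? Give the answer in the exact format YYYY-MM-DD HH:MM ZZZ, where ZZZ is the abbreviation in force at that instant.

2024-09-30 03:17 MKQ

Query: 2024-09-30 06:17 UTC
Rule 5/5 (MKQ, -03:00): 2024-09-20 03:59 UTC ≤ query < +∞
6·60 + 17 - 180 = 197 min
197 = 0·1440 + 197; 197 = 3·60 + 17 → 03:17, same day
→ 2024-09-30 03:17 MKQ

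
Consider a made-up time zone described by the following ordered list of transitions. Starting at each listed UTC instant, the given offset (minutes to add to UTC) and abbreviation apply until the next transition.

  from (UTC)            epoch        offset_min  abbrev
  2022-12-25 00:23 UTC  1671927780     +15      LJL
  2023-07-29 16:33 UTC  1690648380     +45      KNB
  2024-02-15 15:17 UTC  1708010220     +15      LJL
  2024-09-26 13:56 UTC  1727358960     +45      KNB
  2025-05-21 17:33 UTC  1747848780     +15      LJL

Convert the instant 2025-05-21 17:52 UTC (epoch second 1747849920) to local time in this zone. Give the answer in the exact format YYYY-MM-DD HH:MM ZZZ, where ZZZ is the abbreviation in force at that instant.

Query: 2025-05-21 17:52 UTC
Rule 5/5 (LJL, +00:15): 2025-05-21 17:33 UTC ≤ query < +∞
17·60 + 52 + 15 = 1087 min
1087 = 0·1440 + 1087; 1087 = 18·60 + 7 → 18:07, same day
→ 2025-05-21 18:07 LJL

2025-05-21 18:07 LJL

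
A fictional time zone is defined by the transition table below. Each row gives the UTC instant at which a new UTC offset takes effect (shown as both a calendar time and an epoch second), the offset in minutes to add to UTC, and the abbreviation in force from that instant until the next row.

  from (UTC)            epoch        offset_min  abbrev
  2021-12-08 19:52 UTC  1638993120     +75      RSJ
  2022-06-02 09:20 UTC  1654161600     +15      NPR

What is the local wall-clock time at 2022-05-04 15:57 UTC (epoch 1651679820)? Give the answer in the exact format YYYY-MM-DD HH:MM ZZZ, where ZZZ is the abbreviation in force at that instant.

Query: 2022-05-04 15:57 UTC
Rule 1/2 (RSJ, +01:15): 2021-12-08 19:52 UTC ≤ query < 2022-06-02 09:20 UTC
15·60 + 57 + 75 = 1032 min
1032 = 0·1440 + 1032; 1032 = 17·60 + 12 → 17:12, same day
→ 2022-05-04 17:12 RSJ

2022-05-04 17:12 RSJ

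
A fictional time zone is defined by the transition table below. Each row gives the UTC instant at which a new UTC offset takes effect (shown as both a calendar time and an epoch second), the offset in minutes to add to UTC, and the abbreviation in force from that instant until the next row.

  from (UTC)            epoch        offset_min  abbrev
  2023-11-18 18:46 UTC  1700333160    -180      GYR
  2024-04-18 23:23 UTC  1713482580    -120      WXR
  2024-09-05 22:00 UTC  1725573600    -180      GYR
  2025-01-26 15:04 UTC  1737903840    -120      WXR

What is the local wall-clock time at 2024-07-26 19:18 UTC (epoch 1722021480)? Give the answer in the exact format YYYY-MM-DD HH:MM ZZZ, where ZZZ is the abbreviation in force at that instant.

Query: 2024-07-26 19:18 UTC
Rule 2/4 (WXR, -02:00): 2024-04-18 23:23 UTC ≤ query < 2024-09-05 22:00 UTC
19·60 + 18 - 120 = 1038 min
1038 = 0·1440 + 1038; 1038 = 17·60 + 18 → 17:18, same day
→ 2024-07-26 17:18 WXR

2024-07-26 17:18 WXR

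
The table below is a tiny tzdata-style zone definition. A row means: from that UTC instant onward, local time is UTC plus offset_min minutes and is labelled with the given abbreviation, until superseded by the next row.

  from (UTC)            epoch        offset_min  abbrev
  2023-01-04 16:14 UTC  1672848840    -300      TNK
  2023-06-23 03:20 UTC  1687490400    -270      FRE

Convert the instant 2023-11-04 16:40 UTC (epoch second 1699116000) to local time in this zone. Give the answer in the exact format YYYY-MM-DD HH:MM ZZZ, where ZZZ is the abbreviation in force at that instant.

Query: 2023-11-04 16:40 UTC
Rule 2/2 (FRE, -04:30): 2023-06-23 03:20 UTC ≤ query < +∞
16·60 + 40 - 270 = 730 min
730 = 0·1440 + 730; 730 = 12·60 + 10 → 12:10, same day
→ 2023-11-04 12:10 FRE

2023-11-04 12:10 FRE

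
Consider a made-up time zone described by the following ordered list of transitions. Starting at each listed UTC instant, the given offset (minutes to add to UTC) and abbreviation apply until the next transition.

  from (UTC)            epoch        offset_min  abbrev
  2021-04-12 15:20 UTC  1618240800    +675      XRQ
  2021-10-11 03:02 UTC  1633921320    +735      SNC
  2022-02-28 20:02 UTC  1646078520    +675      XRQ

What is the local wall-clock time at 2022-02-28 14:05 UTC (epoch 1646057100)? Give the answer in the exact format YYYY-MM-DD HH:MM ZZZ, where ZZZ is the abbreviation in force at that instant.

Query: 2022-02-28 14:05 UTC
Rule 2/3 (SNC, +12:15): 2021-10-11 03:02 UTC ≤ query < 2022-02-28 20:02 UTC
14·60 + 5 + 735 = 1580 min
1580 = 1·1440 + 140; 140 = 2·60 + 20 → 02:20, 2022-02-28 + 1 day = 2022-03-01
→ 2022-03-01 02:20 SNC

2022-03-01 02:20 SNC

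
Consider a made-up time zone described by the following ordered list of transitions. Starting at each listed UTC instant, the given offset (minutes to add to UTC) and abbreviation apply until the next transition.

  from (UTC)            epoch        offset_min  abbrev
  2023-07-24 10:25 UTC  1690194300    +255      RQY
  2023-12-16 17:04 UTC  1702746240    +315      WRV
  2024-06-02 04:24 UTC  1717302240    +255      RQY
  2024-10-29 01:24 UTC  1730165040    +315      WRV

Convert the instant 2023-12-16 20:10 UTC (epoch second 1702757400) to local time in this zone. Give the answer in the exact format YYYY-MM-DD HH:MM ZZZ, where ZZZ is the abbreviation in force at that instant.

Query: 2023-12-16 20:10 UTC
Rule 2/4 (WRV, +05:15): 2023-12-16 17:04 UTC ≤ query < 2024-06-02 04:24 UTC
20·60 + 10 + 315 = 1525 min
1525 = 1·1440 + 85; 85 = 1·60 + 25 → 01:25, 2023-12-16 + 1 day = 2023-12-17
→ 2023-12-17 01:25 WRV

2023-12-17 01:25 WRV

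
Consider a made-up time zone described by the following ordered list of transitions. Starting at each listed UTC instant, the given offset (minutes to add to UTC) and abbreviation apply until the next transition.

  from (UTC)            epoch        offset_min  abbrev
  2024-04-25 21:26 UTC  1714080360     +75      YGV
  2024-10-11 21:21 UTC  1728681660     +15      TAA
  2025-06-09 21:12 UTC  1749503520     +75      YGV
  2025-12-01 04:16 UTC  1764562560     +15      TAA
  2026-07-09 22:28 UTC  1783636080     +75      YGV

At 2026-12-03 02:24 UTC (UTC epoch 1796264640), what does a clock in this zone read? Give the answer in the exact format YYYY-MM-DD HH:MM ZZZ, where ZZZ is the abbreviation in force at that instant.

Query: 2026-12-03 02:24 UTC
Rule 5/5 (YGV, +01:15): 2026-07-09 22:28 UTC ≤ query < +∞
2·60 + 24 + 75 = 219 min
219 = 0·1440 + 219; 219 = 3·60 + 39 → 03:39, same day
→ 2026-12-03 03:39 YGV

2026-12-03 03:39 YGV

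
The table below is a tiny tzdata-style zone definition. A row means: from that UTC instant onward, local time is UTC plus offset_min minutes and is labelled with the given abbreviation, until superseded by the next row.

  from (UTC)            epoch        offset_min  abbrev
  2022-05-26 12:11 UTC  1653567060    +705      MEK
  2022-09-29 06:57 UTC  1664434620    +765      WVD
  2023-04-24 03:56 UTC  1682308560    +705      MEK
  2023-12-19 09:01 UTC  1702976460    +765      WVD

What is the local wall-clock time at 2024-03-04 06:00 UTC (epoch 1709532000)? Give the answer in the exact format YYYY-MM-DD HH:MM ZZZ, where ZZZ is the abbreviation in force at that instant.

Query: 2024-03-04 06:00 UTC
Rule 4/4 (WVD, +12:45): 2023-12-19 09:01 UTC ≤ query < +∞
6·60 + 0 + 765 = 1125 min
1125 = 0·1440 + 1125; 1125 = 18·60 + 45 → 18:45, same day
→ 2024-03-04 18:45 WVD

2024-03-04 18:45 WVD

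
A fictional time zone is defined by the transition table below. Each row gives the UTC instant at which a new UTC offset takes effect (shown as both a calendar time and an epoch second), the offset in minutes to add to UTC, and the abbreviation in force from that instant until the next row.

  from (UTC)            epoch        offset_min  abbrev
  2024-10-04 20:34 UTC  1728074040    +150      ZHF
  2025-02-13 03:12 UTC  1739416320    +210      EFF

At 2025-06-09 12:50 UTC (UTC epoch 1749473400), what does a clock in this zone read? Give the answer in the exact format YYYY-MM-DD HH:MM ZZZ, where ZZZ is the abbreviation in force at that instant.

2025-06-09 16:20 EFF

Query: 2025-06-09 12:50 UTC
Rule 2/2 (EFF, +03:30): 2025-02-13 03:12 UTC ≤ query < +∞
12·60 + 50 + 210 = 980 min
980 = 0·1440 + 980; 980 = 16·60 + 20 → 16:20, same day
→ 2025-06-09 16:20 EFF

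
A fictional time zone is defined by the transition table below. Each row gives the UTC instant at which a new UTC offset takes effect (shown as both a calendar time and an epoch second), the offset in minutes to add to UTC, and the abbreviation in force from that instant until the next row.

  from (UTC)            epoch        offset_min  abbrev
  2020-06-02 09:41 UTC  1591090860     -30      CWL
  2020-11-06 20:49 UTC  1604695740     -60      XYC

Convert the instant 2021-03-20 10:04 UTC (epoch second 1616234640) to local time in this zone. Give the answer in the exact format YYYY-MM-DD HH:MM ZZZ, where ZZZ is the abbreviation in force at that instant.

2021-03-20 09:04 XYC

Query: 2021-03-20 10:04 UTC
Rule 2/2 (XYC, -01:00): 2020-11-06 20:49 UTC ≤ query < +∞
10·60 + 4 - 60 = 544 min
544 = 0·1440 + 544; 544 = 9·60 + 4 → 09:04, same day
→ 2021-03-20 09:04 XYC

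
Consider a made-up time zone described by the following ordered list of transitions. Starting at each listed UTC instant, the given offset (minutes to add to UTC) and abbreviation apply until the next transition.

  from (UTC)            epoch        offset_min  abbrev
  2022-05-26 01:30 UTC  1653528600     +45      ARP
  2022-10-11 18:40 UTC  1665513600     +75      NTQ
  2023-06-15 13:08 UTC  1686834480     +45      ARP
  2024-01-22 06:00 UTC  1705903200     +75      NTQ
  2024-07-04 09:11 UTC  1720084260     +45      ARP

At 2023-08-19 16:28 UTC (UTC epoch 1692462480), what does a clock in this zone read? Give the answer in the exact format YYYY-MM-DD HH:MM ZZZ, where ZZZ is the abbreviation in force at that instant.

Query: 2023-08-19 16:28 UTC
Rule 3/5 (ARP, +00:45): 2023-06-15 13:08 UTC ≤ query < 2024-01-22 06:00 UTC
16·60 + 28 + 45 = 1033 min
1033 = 0·1440 + 1033; 1033 = 17·60 + 13 → 17:13, same day
→ 2023-08-19 17:13 ARP

2023-08-19 17:13 ARP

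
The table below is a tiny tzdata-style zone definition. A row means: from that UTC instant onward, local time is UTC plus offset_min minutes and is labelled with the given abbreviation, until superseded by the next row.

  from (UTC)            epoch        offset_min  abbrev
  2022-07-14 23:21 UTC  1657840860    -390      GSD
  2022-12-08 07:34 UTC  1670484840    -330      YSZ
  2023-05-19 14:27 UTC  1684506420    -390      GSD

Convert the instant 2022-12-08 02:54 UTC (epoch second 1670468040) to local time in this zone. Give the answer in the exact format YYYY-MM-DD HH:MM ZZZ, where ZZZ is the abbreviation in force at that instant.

Query: 2022-12-08 02:54 UTC
Rule 1/3 (GSD, -06:30): 2022-07-14 23:21 UTC ≤ query < 2022-12-08 07:34 UTC
2·60 + 54 - 390 = -216 min
-216 = -1·1440 + 1224; 1224 = 20·60 + 24 → 20:24, 2022-12-08 - 1 day = 2022-12-07
→ 2022-12-07 20:24 GSD

2022-12-07 20:24 GSD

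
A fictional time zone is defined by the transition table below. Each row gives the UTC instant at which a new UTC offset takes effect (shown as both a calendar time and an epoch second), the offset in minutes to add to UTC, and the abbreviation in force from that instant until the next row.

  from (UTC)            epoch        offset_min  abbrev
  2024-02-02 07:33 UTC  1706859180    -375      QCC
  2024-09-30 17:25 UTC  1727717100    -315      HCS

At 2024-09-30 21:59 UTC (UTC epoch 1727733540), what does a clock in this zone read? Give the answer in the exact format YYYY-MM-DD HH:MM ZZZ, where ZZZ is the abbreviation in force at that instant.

2024-09-30 16:44 HCS

Query: 2024-09-30 21:59 UTC
Rule 2/2 (HCS, -05:15): 2024-09-30 17:25 UTC ≤ query < +∞
21·60 + 59 - 315 = 1004 min
1004 = 0·1440 + 1004; 1004 = 16·60 + 44 → 16:44, same day
→ 2024-09-30 16:44 HCS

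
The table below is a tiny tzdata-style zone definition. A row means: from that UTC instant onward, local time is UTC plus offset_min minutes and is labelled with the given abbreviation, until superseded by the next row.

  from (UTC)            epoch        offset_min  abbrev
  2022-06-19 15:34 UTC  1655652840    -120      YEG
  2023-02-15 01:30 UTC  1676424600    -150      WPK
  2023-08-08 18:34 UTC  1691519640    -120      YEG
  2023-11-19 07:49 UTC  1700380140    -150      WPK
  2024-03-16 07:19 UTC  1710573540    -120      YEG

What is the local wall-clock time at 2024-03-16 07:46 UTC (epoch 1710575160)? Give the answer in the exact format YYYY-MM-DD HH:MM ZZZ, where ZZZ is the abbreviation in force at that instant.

Query: 2024-03-16 07:46 UTC
Rule 5/5 (YEG, -02:00): 2024-03-16 07:19 UTC ≤ query < +∞
7·60 + 46 - 120 = 346 min
346 = 0·1440 + 346; 346 = 5·60 + 46 → 05:46, same day
→ 2024-03-16 05:46 YEG

2024-03-16 05:46 YEG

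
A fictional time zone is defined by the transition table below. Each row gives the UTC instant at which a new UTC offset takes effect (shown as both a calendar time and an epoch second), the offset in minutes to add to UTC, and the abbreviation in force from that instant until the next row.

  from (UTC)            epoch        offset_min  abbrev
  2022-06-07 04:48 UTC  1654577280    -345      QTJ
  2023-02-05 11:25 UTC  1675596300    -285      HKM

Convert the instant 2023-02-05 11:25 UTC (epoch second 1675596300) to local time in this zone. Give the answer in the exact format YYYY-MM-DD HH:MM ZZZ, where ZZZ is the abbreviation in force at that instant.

2023-02-05 06:40 HKM

Query: 2023-02-05 11:25 UTC
Rule 2/2 (HKM, -04:45): 2023-02-05 11:25 UTC ≤ query < +∞
11·60 + 25 - 285 = 400 min
400 = 0·1440 + 400; 400 = 6·60 + 40 → 06:40, same day
→ 2023-02-05 06:40 HKM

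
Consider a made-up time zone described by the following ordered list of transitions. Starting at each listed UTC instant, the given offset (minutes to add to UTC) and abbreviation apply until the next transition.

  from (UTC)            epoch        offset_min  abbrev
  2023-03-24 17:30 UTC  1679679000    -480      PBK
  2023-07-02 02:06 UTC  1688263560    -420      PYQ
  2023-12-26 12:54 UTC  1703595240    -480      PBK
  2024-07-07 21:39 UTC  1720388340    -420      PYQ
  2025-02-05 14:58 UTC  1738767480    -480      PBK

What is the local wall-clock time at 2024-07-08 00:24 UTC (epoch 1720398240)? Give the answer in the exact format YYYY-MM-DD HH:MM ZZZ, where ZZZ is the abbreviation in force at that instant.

2024-07-07 17:24 PYQ

Query: 2024-07-08 00:24 UTC
Rule 4/5 (PYQ, -07:00): 2024-07-07 21:39 UTC ≤ query < 2025-02-05 14:58 UTC
0·60 + 24 - 420 = -396 min
-396 = -1·1440 + 1044; 1044 = 17·60 + 24 → 17:24, 2024-07-08 - 1 day = 2024-07-07
→ 2024-07-07 17:24 PYQ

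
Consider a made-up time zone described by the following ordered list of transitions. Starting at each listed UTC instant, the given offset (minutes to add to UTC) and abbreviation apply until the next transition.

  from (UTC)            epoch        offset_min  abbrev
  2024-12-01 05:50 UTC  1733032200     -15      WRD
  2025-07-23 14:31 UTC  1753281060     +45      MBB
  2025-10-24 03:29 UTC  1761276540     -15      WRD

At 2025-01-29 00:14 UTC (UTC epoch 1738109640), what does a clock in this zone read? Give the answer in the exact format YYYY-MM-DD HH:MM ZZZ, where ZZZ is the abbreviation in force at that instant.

Query: 2025-01-29 00:14 UTC
Rule 1/3 (WRD, -00:15): 2024-12-01 05:50 UTC ≤ query < 2025-07-23 14:31 UTC
0·60 + 14 - 15 = -1 min
-1 = -1·1440 + 1439; 1439 = 23·60 + 59 → 23:59, 2025-01-29 - 1 day = 2025-01-28
→ 2025-01-28 23:59 WRD

2025-01-28 23:59 WRD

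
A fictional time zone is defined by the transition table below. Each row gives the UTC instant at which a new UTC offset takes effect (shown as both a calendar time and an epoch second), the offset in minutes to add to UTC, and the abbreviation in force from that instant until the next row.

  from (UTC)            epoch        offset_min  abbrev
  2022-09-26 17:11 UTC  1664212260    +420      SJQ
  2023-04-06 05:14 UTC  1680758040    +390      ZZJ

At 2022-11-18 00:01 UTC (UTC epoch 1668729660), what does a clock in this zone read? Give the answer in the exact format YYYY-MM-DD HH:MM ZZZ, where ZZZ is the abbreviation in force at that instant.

Query: 2022-11-18 00:01 UTC
Rule 1/2 (SJQ, +07:00): 2022-09-26 17:11 UTC ≤ query < 2023-04-06 05:14 UTC
0·60 + 1 + 420 = 421 min
421 = 0·1440 + 421; 421 = 7·60 + 1 → 07:01, same day
→ 2022-11-18 07:01 SJQ

2022-11-18 07:01 SJQ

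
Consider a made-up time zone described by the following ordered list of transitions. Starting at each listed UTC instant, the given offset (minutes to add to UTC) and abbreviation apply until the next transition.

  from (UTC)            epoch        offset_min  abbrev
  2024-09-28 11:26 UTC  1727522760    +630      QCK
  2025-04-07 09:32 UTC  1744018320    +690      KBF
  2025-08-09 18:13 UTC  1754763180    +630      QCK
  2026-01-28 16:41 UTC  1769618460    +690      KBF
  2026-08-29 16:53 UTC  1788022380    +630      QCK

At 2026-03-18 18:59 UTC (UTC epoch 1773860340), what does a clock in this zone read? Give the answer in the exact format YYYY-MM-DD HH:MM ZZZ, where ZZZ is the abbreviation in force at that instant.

2026-03-19 06:29 KBF

Query: 2026-03-18 18:59 UTC
Rule 4/5 (KBF, +11:30): 2026-01-28 16:41 UTC ≤ query < 2026-08-29 16:53 UTC
18·60 + 59 + 690 = 1829 min
1829 = 1·1440 + 389; 389 = 6·60 + 29 → 06:29, 2026-03-18 + 1 day = 2026-03-19
→ 2026-03-19 06:29 KBF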